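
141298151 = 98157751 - - 43140400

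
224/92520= 28/11565  =  0.00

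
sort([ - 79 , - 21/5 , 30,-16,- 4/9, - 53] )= [ - 79, - 53, - 16,-21/5, - 4/9, 30 ]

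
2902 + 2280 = 5182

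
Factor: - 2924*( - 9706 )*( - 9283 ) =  -2^3*17^1*23^1*43^1*211^1*9283^1  =  - 263454733352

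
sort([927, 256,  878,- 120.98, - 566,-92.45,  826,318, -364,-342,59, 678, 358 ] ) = [  -  566,-364,  -  342, - 120.98, - 92.45,59,256,318,358,678,826,878,927]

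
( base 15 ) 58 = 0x53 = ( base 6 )215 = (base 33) 2h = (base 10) 83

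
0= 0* 48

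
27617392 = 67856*407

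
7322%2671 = 1980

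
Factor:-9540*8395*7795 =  - 624288298500 = -2^2*3^2*5^3*23^1*53^1*73^1* 1559^1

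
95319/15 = 6354 +3/5 = 6354.60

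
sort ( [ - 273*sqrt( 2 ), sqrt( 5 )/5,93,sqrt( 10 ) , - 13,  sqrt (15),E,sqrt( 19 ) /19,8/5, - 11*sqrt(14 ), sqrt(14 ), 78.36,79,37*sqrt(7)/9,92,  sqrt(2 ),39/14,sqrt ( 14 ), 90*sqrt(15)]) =[ - 273*sqrt(2), - 11*sqrt ( 14 ),-13,sqrt( 19)/19, sqrt(5)/5,sqrt( 2),  8/5,E,39/14, sqrt( 10 ),sqrt (14 ), sqrt( 14 ),sqrt(15),37* sqrt( 7)/9,78.36, 79, 92, 93,90*sqrt( 15) ]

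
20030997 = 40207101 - 20176104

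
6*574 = 3444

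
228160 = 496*460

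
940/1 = 940 = 940.00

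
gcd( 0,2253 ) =2253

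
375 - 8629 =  - 8254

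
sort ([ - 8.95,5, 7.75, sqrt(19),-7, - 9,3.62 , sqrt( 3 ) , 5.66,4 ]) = [  -  9, - 8.95,-7, sqrt( 3),3.62, 4, sqrt (19),  5, 5.66,  7.75 ]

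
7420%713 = 290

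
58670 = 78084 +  - 19414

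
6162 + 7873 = 14035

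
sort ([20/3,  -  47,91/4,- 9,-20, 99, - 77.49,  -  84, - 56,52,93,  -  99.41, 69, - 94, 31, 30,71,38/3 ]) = [ - 99.41, -94, - 84, - 77.49, - 56, - 47, -20, - 9,20/3, 38/3,91/4, 30 , 31, 52,69, 71, 93, 99]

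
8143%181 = 179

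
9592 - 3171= 6421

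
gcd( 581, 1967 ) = 7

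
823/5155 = 823/5155 = 0.16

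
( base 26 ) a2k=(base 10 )6832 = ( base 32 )6LG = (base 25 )AN7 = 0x1AB0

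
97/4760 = 97/4760 = 0.02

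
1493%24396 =1493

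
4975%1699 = 1577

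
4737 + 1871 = 6608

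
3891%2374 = 1517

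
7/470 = 7/470 = 0.01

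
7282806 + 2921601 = 10204407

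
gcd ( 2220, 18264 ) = 12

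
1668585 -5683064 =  - 4014479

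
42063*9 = 378567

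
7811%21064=7811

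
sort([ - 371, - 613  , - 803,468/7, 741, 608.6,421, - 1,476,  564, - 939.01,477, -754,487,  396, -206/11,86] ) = [ - 939.01, - 803 , - 754, - 613, - 371, - 206/11, - 1,468/7, 86, 396,  421, 476, 477, 487, 564,608.6,741]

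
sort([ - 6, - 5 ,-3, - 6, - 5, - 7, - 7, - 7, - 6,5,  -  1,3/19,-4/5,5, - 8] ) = [ - 8,- 7, - 7, - 7, - 6, - 6, - 6,-5, - 5, - 3, - 1, - 4/5,3/19, 5, 5]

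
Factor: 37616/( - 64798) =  - 18808/32399 =- 2^3*179^ ( - 1 ) * 181^( - 1 )*2351^1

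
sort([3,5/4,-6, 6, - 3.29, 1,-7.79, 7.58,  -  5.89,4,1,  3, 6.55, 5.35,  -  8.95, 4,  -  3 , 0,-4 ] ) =[ - 8.95,- 7.79, - 6, - 5.89,-4,-3.29, - 3, 0, 1,1,5/4,3,3,4 , 4, 5.35, 6,6.55, 7.58]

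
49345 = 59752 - 10407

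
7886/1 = 7886 = 7886.00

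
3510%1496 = 518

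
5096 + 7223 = 12319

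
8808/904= 1101/113 =9.74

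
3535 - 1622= 1913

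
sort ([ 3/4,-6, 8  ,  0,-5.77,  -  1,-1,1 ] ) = [ - 6,-5.77,-1, - 1,0,3/4,1,8] 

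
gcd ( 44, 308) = 44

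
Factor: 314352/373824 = 37/44 = 2^( - 2 )*11^(-1 ) * 37^1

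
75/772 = 75/772  =  0.10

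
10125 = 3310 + 6815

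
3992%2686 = 1306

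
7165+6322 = 13487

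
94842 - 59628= 35214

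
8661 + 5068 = 13729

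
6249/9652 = 6249/9652 = 0.65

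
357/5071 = 357/5071 = 0.07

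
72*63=4536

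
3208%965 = 313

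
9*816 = 7344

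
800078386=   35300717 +764777669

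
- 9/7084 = - 1 + 7075/7084 = - 0.00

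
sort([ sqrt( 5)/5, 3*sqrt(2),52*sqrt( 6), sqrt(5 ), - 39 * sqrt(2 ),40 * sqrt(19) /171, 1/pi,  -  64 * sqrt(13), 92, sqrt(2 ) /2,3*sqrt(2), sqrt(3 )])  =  [ - 64*sqrt(13), - 39*sqrt(2),1/pi, sqrt(5) /5, sqrt(2 ) /2,40*sqrt ( 19) /171, sqrt( 3),sqrt( 5),  3*sqrt(2 ),3*sqrt(2 ), 92 , 52*sqrt(6) ]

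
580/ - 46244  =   - 145/11561 = - 0.01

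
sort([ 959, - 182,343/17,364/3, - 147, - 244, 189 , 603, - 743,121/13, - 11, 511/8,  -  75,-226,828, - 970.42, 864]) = [ - 970.42, - 743, - 244, - 226, - 182,-147, - 75, - 11,121/13,343/17,511/8,364/3,189, 603 , 828, 864, 959] 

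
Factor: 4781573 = 17^1*73^1 * 3853^1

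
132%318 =132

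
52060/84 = 619 + 16/21 = 619.76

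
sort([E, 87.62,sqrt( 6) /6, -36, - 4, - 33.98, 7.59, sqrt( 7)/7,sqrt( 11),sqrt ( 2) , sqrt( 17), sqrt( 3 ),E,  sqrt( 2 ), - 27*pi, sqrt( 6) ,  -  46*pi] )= [ - 46*pi, -27*pi,- 36, - 33.98,  -  4,sqrt( 7)/7,sqrt(6)/6,sqrt( 2 ),sqrt ( 2 )  ,  sqrt( 3),sqrt(6),E, E,  sqrt( 11) , sqrt ( 17 ),7.59,87.62 ]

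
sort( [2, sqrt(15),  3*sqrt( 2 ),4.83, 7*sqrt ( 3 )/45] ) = [ 7*sqrt(3 ) /45,2, sqrt( 15 ), 3*sqrt(2),4.83]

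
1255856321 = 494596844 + 761259477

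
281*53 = 14893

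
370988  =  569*652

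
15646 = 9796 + 5850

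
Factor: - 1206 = -2^1*3^2* 67^1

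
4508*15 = 67620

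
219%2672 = 219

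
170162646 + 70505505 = 240668151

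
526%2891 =526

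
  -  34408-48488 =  - 82896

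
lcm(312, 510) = 26520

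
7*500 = 3500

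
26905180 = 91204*295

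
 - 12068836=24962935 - 37031771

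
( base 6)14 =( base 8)12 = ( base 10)10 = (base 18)a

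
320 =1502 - 1182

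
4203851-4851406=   -  647555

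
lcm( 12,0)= 0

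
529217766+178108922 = 707326688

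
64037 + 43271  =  107308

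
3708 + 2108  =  5816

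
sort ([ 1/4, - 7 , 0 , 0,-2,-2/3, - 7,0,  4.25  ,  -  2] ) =[ - 7, - 7 ,  -  2, - 2,-2/3,  0,0  ,  0,  1/4,  4.25 ] 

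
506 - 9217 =  -  8711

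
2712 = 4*678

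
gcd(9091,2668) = 1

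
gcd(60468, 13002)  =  6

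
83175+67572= 150747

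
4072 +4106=8178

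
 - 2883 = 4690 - 7573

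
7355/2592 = 7355/2592 =2.84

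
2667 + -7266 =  - 4599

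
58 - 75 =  - 17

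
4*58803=235212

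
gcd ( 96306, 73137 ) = 3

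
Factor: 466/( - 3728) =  - 1/8= - 2^(-3) 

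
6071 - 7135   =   - 1064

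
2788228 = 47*59324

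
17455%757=44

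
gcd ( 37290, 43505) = 6215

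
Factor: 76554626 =2^1* 23^1*41^1*40591^1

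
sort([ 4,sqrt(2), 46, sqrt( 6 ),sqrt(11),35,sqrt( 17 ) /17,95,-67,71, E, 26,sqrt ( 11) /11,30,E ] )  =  [ - 67,sqrt (17 )/17,sqrt( 11)/11 , sqrt( 2 ),sqrt( 6), E,  E,sqrt( 11 ),4,26, 30,35, 46, 71, 95]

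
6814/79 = 6814/79 = 86.25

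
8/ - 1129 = -8/1129= -  0.01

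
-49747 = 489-50236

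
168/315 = 8/15  =  0.53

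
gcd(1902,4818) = 6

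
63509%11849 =4264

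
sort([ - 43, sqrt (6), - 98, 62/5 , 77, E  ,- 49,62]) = [ - 98,  -  49, - 43,sqrt (6 ), E , 62/5,62,  77]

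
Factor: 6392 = 2^3*17^1*47^1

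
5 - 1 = 4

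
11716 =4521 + 7195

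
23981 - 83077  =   - 59096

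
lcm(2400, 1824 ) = 45600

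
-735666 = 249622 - 985288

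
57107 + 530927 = 588034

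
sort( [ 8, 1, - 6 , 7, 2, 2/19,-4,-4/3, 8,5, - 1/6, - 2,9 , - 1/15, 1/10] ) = [ - 6 ,-4, - 2, - 4/3,  -  1/6,-1/15,  1/10,  2/19, 1, 2, 5 , 7, 8, 8, 9] 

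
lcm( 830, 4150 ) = 4150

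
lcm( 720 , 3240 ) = 6480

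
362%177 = 8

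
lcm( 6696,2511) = 20088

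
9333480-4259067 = 5074413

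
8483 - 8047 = 436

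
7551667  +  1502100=9053767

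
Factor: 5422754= 2^1*2711377^1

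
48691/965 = 48691/965 = 50.46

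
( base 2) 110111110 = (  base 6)2022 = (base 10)446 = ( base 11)376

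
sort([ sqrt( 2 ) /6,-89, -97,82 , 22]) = [ - 97, - 89, sqrt( 2) /6, 22,82]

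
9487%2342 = 119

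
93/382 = 93/382  =  0.24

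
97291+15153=112444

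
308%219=89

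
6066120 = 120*50551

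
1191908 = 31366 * 38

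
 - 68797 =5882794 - 5951591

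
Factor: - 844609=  - 844609^1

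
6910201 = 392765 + 6517436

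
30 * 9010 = 270300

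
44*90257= 3971308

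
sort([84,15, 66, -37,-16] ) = [ - 37,  -  16, 15,66, 84]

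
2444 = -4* ( - 611)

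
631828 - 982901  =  -351073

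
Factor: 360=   2^3*3^2*5^1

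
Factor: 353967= 3^1*117989^1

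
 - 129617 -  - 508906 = 379289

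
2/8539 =2/8539 = 0.00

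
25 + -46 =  - 21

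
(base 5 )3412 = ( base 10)482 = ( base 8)742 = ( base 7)1256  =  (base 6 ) 2122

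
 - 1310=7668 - 8978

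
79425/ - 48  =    -  26475/16=-1654.69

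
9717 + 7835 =17552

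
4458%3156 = 1302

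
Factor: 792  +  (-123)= 3^1*223^1 =669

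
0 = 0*223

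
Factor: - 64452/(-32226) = 2 = 2^1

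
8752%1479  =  1357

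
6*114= 684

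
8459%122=41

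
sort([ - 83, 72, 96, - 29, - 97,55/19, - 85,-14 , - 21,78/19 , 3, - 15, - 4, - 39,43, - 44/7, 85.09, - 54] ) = [  -  97, - 85, - 83 ,-54, - 39,-29, - 21, - 15, - 14,- 44/7,-4,55/19,3,78/19,43,72,85.09,96]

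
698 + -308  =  390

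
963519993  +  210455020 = 1173975013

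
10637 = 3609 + 7028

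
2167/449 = 4 + 371/449 = 4.83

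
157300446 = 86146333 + 71154113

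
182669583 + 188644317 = 371313900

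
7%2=1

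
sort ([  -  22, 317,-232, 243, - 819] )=[ - 819,-232,  -  22, 243,  317] 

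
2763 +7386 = 10149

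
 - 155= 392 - 547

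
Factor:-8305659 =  - 3^4*102539^1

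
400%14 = 8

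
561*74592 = 41846112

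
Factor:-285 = -3^1*5^1 *19^1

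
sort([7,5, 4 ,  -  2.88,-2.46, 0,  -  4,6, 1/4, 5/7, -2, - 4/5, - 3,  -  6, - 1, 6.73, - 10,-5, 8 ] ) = [  -  10, - 6,  -  5,-4, - 3, - 2.88,-2.46,- 2,  -  1, - 4/5,0,1/4, 5/7, 4, 5, 6, 6.73,7,8] 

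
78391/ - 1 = -78391/1 = - 78391.00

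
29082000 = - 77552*( - 375)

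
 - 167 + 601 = 434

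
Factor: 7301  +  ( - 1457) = 5844 = 2^2  *3^1*487^1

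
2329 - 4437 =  - 2108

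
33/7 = 33/7 =4.71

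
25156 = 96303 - 71147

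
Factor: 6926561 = 113^1 * 61297^1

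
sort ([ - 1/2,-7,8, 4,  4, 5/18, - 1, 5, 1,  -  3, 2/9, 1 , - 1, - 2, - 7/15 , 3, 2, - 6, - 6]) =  [ - 7,-6, - 6, - 3, - 2, - 1,-1, - 1/2,  -  7/15,2/9,5/18, 1, 1,2,3, 4,  4, 5,8 ] 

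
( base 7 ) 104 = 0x35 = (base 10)53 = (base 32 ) 1l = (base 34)1J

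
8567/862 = 9+809/862 = 9.94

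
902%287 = 41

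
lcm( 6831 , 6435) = 444015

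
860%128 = 92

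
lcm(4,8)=8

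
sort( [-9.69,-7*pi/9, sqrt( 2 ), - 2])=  [-9.69 , - 7*pi/9,  -  2, sqrt(2 )]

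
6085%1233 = 1153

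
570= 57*10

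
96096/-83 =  - 1158 + 18/83 = - 1157.78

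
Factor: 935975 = 5^2*29^1*1291^1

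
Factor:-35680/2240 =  - 223/14 = - 2^( - 1) * 7^ ( - 1)*223^1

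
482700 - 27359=455341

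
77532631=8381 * 9251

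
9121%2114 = 665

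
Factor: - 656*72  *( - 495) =2^7 * 3^4*5^1*11^1*41^1 = 23379840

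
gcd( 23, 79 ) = 1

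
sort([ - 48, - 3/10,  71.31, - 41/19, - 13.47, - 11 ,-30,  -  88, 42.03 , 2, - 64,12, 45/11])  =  [ - 88, - 64, - 48, - 30, - 13.47, - 11, - 41/19, -3/10,2,45/11, 12, 42.03, 71.31]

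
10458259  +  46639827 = 57098086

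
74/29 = 2 +16/29 = 2.55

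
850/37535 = 170/7507 = 0.02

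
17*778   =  13226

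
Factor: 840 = 2^3*3^1*5^1*7^1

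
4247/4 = 4247/4 = 1061.75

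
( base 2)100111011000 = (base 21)5F0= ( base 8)4730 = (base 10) 2520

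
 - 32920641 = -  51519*639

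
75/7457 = 75/7457=0.01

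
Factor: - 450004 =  - 2^2*112501^1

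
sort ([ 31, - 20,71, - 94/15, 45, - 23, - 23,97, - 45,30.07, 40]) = [ - 45,-23, - 23, - 20,- 94/15,30.07, 31,40,45,71 , 97]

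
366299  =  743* 493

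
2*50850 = 101700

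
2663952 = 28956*92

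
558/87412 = 279/43706 = 0.01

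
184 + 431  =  615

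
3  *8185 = 24555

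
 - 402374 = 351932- 754306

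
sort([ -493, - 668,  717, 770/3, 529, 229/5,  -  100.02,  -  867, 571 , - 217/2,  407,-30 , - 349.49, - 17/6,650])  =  [-867, - 668, - 493,-349.49 , - 217/2, - 100.02, - 30,- 17/6, 229/5, 770/3,407, 529,571,650,717]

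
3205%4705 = 3205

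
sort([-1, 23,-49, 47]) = [-49,-1, 23,  47]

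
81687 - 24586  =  57101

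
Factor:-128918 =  - 2^1*73^1*883^1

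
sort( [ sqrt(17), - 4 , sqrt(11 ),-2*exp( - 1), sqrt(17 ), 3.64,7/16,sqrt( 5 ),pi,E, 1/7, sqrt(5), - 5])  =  [-5 , - 4,-2*exp( - 1 ),1/7,7/16,  sqrt( 5), sqrt (5),E,pi,sqrt(11),  3.64 , sqrt(17 ), sqrt(17)]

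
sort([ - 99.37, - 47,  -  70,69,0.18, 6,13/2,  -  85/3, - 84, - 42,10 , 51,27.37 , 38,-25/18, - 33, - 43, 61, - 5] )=[-99.37,-84, - 70,-47,  -  43,  -  42,-33,- 85/3,  -  5, - 25/18, 0.18, 6,13/2 , 10,27.37, 38, 51 , 61, 69 ] 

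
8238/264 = 1373/44 = 31.20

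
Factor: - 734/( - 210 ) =367/105 = 3^( - 1) * 5^(  -  1 )*7^( - 1)*367^1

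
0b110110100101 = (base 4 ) 312211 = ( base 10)3493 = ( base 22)74h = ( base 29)44D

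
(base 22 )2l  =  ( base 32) 21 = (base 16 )41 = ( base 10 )65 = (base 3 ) 2102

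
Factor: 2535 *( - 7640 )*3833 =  - 74235244200 = - 2^3*3^1*5^2 * 13^2*191^1*3833^1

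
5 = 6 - 1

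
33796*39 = 1318044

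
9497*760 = 7217720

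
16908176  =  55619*304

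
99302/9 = 99302/9 = 11033.56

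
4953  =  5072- 119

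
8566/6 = 4283/3=1427.67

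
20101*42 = 844242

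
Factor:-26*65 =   -  1690= - 2^1 * 5^1*13^2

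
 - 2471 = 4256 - 6727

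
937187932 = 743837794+193350138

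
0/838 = 0  =  0.00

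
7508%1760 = 468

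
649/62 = 10 + 29/62=10.47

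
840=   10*84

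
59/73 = 59/73 = 0.81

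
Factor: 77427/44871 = 3^1*7^1*1229^1*14957^(-1) = 25809/14957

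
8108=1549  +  6559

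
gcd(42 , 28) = 14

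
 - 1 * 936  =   - 936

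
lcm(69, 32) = 2208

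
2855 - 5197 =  - 2342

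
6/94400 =3/47200 = 0.00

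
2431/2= 1215 + 1/2 = 1215.50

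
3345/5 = 669= 669.00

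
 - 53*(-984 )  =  52152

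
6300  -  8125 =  - 1825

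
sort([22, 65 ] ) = [22,65 ]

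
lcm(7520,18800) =37600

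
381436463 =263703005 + 117733458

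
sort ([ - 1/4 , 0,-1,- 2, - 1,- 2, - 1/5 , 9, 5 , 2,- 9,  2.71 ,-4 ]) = [ - 9,-4,-2 ,-2, - 1, - 1, - 1/4, -1/5,0 , 2, 2.71,5,9] 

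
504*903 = 455112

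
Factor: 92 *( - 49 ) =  - 2^2 * 7^2*23^1 = - 4508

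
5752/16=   359 + 1/2 = 359.50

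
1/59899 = 1/59899 = 0.00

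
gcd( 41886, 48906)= 234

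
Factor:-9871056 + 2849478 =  - 2^1*3^1*17^1*23^1*41^1*73^1 = -7021578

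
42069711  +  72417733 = 114487444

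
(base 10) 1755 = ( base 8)3333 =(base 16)6db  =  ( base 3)2102000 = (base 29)22F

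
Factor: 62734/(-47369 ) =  - 2^1*67^( - 1)*101^(- 1)*4481^1  =  -  8962/6767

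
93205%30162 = 2719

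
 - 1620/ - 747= 2 + 14/83 = 2.17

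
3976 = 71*56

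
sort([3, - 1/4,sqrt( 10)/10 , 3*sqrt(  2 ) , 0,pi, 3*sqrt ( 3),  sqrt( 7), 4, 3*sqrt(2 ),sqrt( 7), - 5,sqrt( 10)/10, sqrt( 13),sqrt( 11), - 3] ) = [ - 5, - 3, - 1/4, 0, sqrt( 10)/10, sqrt( 10) /10,sqrt ( 7), sqrt( 7),  3, pi, sqrt( 11),sqrt (13 ), 4 , 3* sqrt(2), 3*sqrt(2), 3*sqrt( 3)]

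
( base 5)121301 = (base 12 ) 2794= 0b1000111100000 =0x11E0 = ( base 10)4576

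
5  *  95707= 478535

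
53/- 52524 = -1 + 52471/52524 = -0.00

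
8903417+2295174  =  11198591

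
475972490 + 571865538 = 1047838028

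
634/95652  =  317/47826 = 0.01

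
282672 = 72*3926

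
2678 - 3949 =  - 1271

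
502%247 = 8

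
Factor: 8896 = 2^6 * 139^1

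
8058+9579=17637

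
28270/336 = 84 + 23/168=84.14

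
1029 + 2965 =3994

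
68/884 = 1/13 = 0.08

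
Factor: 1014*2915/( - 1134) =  - 492635/189  =  -3^(  -  3 )*5^1 * 7^(  -  1) * 11^1 * 13^2* 53^1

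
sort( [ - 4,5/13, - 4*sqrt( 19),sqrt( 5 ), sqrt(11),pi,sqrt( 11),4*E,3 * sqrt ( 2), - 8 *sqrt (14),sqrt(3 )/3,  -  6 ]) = [-8*sqrt( 14 ), - 4 *sqrt(19), - 6, - 4,  5/13,sqrt( 3)/3, sqrt(5 ),pi,sqrt(11 ), sqrt( 11),3*sqrt(2 ), 4*E] 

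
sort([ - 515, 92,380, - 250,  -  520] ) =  [-520, -515, - 250,92,380] 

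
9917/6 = 1652 + 5/6 = 1652.83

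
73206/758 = 96 + 219/379=96.58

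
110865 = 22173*5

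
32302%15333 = 1636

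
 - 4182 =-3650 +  - 532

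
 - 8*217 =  - 1736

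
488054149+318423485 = 806477634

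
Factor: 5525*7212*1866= 74353195800 = 2^3*3^2*5^2*13^1*17^1*311^1*601^1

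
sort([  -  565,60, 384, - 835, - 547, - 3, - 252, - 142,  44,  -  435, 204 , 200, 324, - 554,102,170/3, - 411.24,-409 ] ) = [ - 835, - 565,  -  554, - 547,-435,  -  411.24,-409, - 252,  -  142, - 3 , 44, 170/3, 60,102 , 200,204, 324, 384]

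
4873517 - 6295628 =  - 1422111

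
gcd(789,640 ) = 1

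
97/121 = 97/121 = 0.80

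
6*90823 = 544938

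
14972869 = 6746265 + 8226604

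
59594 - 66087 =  - 6493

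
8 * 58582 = 468656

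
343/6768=343/6768   =  0.05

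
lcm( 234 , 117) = 234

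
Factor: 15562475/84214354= 2^( - 1)*5^2*7^( - 1 ) * 109^1*5711^1*6015311^(- 1 )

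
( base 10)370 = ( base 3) 111201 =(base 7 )1036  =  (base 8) 562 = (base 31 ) bt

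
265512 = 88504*3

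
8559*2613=22364667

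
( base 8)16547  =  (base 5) 220102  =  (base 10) 7527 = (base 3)101022210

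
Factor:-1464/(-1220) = 6/5 = 2^1*3^1*5^ ( - 1)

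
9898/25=395+23/25 = 395.92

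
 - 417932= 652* ( - 641 ) 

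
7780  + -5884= 1896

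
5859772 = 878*6674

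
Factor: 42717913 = 7^1*6102559^1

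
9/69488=9/69488 =0.00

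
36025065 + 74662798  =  110687863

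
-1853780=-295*6284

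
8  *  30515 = 244120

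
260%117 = 26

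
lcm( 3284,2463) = 9852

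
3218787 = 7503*429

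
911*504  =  459144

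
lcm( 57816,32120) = 289080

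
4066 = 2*2033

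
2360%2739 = 2360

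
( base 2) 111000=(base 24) 28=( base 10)56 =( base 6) 132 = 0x38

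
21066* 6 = 126396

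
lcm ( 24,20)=120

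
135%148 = 135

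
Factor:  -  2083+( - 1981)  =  -2^5*127^1 = -4064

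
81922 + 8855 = 90777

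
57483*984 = 56563272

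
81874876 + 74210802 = 156085678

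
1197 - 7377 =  - 6180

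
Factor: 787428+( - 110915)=676513 = 31^1*139^1*157^1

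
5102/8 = 2551/4 = 637.75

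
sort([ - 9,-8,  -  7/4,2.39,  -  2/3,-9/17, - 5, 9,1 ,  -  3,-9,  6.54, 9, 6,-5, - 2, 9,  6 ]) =[ - 9,- 9, - 8,-5,  -  5, - 3,  -  2, - 7/4, - 2/3, - 9/17 , 1 , 2.39,6,  6, 6.54, 9, 9 , 9] 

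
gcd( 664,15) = 1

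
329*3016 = 992264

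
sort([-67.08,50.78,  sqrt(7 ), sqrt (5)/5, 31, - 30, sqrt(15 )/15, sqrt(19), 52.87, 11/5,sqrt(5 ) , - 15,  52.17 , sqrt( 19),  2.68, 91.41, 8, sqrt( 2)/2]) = [-67.08,  -  30, - 15, sqrt( 15)/15,sqrt(5 ) /5, sqrt(  2 )/2,  11/5,sqrt ( 5), sqrt ( 7 ), 2.68,sqrt(19), sqrt( 19 ), 8, 31, 50.78 , 52.17 , 52.87, 91.41]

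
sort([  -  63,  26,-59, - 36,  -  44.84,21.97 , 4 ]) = [- 63, - 59,-44.84, - 36,4, 21.97,26 ] 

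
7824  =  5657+2167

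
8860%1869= 1384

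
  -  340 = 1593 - 1933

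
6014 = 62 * 97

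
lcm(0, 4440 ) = 0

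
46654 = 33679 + 12975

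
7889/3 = 7889/3 = 2629.67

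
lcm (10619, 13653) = 95571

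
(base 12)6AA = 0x3e2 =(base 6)4334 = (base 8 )1742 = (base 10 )994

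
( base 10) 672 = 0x2A0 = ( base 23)165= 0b1010100000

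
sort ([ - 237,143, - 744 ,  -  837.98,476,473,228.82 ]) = [ - 837.98, - 744, - 237, 143,228.82,  473,476 ]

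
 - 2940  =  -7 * 420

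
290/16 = 18 + 1/8=18.12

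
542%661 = 542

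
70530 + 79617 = 150147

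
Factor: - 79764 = - 2^2*3^1*17^2 * 23^1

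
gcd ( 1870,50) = 10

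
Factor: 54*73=3942 = 2^1*3^3*73^1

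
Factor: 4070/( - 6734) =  - 5^1*7^(-1 )*11^1*13^( - 1 ) = - 55/91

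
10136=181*56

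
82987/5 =16597 + 2/5 = 16597.40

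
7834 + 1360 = 9194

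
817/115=7 + 12/115= 7.10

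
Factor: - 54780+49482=-2^1*3^1*883^1 = - 5298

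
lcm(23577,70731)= 70731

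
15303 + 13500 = 28803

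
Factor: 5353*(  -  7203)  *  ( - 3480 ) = 2^3*3^2*5^1 * 7^4*29^1*53^1*101^1= 134180653320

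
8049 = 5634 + 2415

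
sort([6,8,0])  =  [0,6,  8]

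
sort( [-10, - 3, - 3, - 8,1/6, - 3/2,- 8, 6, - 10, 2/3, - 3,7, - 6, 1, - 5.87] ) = [ - 10, - 10,- 8,-8,-6,  -  5.87,-3,  -  3, - 3, - 3/2, 1/6, 2/3, 1, 6, 7 ]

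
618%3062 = 618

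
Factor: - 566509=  - 71^1*79^1*101^1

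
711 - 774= - 63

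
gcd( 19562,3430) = 2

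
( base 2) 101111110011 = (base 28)3p7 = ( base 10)3059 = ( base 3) 11012022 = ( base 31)35L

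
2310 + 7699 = 10009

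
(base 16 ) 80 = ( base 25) 53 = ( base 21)62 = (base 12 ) a8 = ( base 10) 128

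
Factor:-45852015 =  - 3^1*5^1*11^1*277891^1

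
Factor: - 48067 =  - 71^1*677^1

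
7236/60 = 120+3/5 = 120.60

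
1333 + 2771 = 4104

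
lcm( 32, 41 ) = 1312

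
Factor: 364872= 2^3*3^1 * 23^1*661^1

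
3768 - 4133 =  - 365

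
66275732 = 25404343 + 40871389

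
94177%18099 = 3682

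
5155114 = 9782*527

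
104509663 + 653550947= 758060610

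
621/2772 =69/308 = 0.22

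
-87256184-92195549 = - 179451733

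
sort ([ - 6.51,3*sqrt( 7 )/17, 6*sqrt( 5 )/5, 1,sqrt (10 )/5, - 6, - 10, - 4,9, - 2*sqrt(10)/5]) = [ - 10, - 6.51, - 6, - 4,- 2*sqrt(10)/5,3*sqrt( 7 )/17,sqrt(10)/5, 1, 6*sqrt( 5 )/5,9] 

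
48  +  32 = 80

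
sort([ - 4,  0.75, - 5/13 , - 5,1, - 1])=[ - 5, - 4,-1, - 5/13, 0.75,1 ]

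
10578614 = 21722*487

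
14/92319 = 14/92319 = 0.00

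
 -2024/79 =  - 2024/79=-  25.62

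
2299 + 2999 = 5298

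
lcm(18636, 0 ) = 0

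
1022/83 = 1022/83 = 12.31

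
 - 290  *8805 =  - 2553450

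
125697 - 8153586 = - 8027889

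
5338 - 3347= 1991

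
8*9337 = 74696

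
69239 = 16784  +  52455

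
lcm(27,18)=54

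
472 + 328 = 800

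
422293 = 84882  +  337411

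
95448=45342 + 50106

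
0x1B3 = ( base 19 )13h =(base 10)435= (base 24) i3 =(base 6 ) 2003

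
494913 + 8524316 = 9019229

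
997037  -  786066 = 210971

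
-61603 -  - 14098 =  - 47505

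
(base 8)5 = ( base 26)5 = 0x5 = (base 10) 5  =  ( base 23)5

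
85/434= 85/434  =  0.20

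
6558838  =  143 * 45866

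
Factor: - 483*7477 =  - 3^1*7^1* 23^1*7477^1 = - 3611391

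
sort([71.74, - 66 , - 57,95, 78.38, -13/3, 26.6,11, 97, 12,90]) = [ - 66, - 57, - 13/3 , 11,12, 26.6,71.74, 78.38, 90,  95, 97] 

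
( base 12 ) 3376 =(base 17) 12cb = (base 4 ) 1121022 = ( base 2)1011001001010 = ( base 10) 5706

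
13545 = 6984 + 6561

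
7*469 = 3283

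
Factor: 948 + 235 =7^1 * 13^2 = 1183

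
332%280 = 52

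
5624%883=326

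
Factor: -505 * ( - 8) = 4040 =2^3*5^1*101^1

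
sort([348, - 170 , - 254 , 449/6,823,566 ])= [ - 254, - 170, 449/6,348,566,823] 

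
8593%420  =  193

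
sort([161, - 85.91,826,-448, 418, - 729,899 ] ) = [  -  729, - 448, - 85.91, 161, 418,826,899] 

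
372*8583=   3192876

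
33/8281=33/8281 = 0.00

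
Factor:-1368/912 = -2^( - 1 )*3^1  =  - 3/2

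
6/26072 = 3/13036 = 0.00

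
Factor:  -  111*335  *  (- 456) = 16956360 = 2^3*3^2*5^1*19^1*37^1 * 67^1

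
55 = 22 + 33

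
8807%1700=307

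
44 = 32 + 12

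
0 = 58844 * 0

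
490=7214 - 6724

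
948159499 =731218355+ 216941144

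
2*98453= 196906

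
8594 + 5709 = 14303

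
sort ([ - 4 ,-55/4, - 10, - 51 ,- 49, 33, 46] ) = [ - 51, - 49, - 55/4, - 10, - 4,33 , 46]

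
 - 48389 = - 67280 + 18891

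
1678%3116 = 1678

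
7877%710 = 67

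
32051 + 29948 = 61999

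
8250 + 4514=12764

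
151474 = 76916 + 74558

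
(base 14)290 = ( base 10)518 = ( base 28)IE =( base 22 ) 11c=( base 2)1000000110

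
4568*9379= 42843272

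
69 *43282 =2986458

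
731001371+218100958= 949102329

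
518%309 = 209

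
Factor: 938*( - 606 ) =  - 2^2*3^1*7^1*67^1*101^1 = -568428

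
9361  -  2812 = 6549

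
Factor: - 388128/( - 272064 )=2^( - 1)*109^ (  -  1 )*311^1 = 311/218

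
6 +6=12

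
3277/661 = 3277/661 =4.96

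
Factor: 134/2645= 2^1*5^( - 1 )*23^(  -  2 )*67^1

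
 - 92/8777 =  - 1 + 8685/8777 = - 0.01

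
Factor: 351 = 3^3*13^1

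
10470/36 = 290+5/6= 290.83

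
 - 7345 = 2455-9800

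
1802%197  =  29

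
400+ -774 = - 374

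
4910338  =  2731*1798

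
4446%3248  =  1198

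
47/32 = 1+ 15/32 = 1.47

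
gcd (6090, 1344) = 42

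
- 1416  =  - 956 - 460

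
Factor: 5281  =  5281^1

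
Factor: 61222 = 2^1 *7^1*4373^1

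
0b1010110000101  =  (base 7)22030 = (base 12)3231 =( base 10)5509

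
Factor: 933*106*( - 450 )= -2^2  *3^3*5^2*53^1*311^1 = - 44504100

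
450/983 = 450/983= 0.46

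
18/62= 9/31  =  0.29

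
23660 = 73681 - 50021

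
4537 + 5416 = 9953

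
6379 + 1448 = 7827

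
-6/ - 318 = 1/53 = 0.02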